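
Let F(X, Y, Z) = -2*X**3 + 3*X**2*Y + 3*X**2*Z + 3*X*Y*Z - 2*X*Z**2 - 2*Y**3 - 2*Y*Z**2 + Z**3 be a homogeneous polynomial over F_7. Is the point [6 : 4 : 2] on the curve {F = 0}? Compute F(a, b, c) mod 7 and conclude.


F(6,4,2) ≡ 6 (mod 7); P is NOT on the curve.

Evaluate F(6, 4, 2) term-by-term (mod 7).
  -2*X**3 ↦ -2·216·1·1 = -432
  3*X**2*Y ↦ 3·36·4·1 = 432
  3*X**2*Z ↦ 3·36·1·2 = 216
  3*X*Y*Z ↦ 3·6·4·2 = 144
  -2*X*Z**2 ↦ -2·6·1·4 = -48
  -2*Y**3 ↦ -2·1·64·1 = -128
  -2*Y*Z**2 ↦ -2·1·4·4 = -32
  Z**3 ↦ 1·1·1·8 = 8
Sum: F(6, 4, 2) = (-432) + (432) + (216) + (144) + (-48) + (-128) + (-32) + (8) = 160.
Reducing mod 7: 160 ≡ 6 (mod 7).
Since F(a, b, c) ≡ 6 ≠ 0 (mod 7), P does NOT lie on the curve.


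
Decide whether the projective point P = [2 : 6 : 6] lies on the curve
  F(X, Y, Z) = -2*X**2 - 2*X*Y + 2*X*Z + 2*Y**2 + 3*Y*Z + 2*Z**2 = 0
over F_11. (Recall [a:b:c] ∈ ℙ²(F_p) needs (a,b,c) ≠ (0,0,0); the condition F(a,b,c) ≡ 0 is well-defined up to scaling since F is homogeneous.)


F(2,6,6) ≡ 2 (mod 11); P is NOT on the curve.

Evaluate F(2, 6, 6) term-by-term (mod 11).
  -2*X**2 ↦ -2·4·1·1 = -8
  -2*X*Y ↦ -2·2·6·1 = -24
  2*X*Z ↦ 2·2·1·6 = 24
  2*Y**2 ↦ 2·1·36·1 = 72
  3*Y*Z ↦ 3·1·6·6 = 108
  2*Z**2 ↦ 2·1·1·36 = 72
Sum: F(2, 6, 6) = (-8) + (-24) + (24) + (72) + (108) + (72) = 244.
Reducing mod 11: 244 ≡ 2 (mod 11).
Since F(a, b, c) ≡ 2 ≠ 0 (mod 11), P does NOT lie on the curve.


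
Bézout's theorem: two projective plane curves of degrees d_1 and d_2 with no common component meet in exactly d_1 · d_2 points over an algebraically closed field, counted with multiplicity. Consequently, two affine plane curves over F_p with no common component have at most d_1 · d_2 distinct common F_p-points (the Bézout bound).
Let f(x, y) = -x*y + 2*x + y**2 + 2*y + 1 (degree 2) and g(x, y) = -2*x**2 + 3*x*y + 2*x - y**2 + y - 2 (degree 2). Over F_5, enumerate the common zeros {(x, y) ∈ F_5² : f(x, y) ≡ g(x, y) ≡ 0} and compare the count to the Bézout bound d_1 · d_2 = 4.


Common zeros: ∅; count = 0; Bézout bound = 4.

deg(f) = 2, deg(g) = 2, so Bézout bound = 4.
Scan x ∈ F_5. For each x, list the y ∈ F_5 with f(x, y) ≡ 0 and those with g(x, y) ≡ 0 (mod 5); the common zeros in that column are the intersection.
  x = 0: f ≡ 0 at y ∈ {4}; g ≡ 0 at y ∈ ∅; common: ∅.
  x = 1: f ≡ 0 at y ∈ {1, 3}; g ≡ 0 at y ∈ ∅; common: ∅.
  x = 2: f ≡ 0 at y ∈ {0}; g ≡ 0 at y ∈ {1}; common: ∅.
  x = 3: f ≡ 0 at y ∈ ∅; g ≡ 0 at y ∈ {1, 4}; common: ∅.
  x = 4: f ≡ 0 at y ∈ ∅; g ≡ 0 at y ∈ {4}; common: ∅.
Collecting: common zeros = ∅, so the count is 0.
Comparison with the Bézout bound: 0 ≤ 4 = deg(f)·deg(g), as expected for curves with no common component (the affine F_5-count falls short of the bound because intersections may lie at infinity, over extension fields, or carry multiplicity).


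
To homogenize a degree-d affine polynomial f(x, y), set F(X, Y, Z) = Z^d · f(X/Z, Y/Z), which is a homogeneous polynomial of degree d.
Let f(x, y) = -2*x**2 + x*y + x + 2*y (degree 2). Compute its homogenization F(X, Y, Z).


F(X, Y, Z) = -2*X**2 + X*Y + X*Z + 2*Y*Z

deg(f) = 2.
Substitute x = X/Z, y = Y/Z into f, then multiply by Z^2.
  monomial -2·x^2·y^0 ↦ -2·X^2·Y^0·Z^0.
  monomial 1·x^1·y^1 ↦ 1·X^1·Y^1·Z^0.
  monomial 1·x^1·y^0 ↦ 1·X^1·Y^0·Z^1.
  monomial 2·x^0·y^1 ↦ 2·X^0·Y^1·Z^1.
Collecting: F(X, Y, Z) = -2*X**2 + X*Y + X*Z + 2*Y*Z.


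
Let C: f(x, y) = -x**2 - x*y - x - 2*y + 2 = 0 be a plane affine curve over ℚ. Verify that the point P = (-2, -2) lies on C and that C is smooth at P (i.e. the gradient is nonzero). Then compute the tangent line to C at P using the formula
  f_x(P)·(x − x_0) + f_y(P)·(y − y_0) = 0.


Tangent line at P: 5*x + 10 = 0.

Step 1: f(-2, -2) = 0, so P lies on C.
Step 2: partial derivatives
  f_x(x, y) = -2*x - y - 1, f_y(x, y) = -x - 2.
  f_x(P) = 5, f_y(P) = 0 (gradient nonzero, so P is smooth).
Step 3: tangent line at P: 5·(x − -2) + 0·(y − -2) = 0.
Expanding: 5*x + 10 = 0.


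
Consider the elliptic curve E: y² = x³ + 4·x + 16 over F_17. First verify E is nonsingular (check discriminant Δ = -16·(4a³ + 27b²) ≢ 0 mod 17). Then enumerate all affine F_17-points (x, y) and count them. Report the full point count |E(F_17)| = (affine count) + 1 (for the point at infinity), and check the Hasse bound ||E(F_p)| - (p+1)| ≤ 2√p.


Affine points = {(0, 4), (0, 13), (1, 2), (1, 15), (2, 7), (2, 10), (3, 2), (3, 15), (5, 5), (5, 12), (6, 1), (6, 16), (7, 8), (7, 9), (8, 4), (8, 13), (9, 4), (9, 13), (10, 6), (10, 11), (13, 2), (13, 15), (15, 0)}; affine count = 23; |E(F_17)| = 24.

Discriminant check: Δ ∝ 4a³ + 27b² = 4·4³ + 27·16² = 4·64 + 27·256 ≡ 11 (mod 17). Nonzero ⇒ E is nonsingular.
For each x ∈ F_17, compute rhs = x³ + 4·x + 16 mod 17, then count y ∈ F_17 with y² ≡ rhs.
  x = 0: rhs = 16, matching y values: 4, 13 (2 points).
  x = 1: rhs = 4, matching y values: 2, 15 (2 points).
  x = 2: rhs = 15, matching y values: 7, 10 (2 points).
  x = 3: rhs = 4, matching y values: 2, 15 (2 points).
  x = 4: rhs = 11, matching y values: none (0 points).
  x = 5: rhs = 8, matching y values: 5, 12 (2 points).
  x = 6: rhs = 1, matching y values: 1, 16 (2 points).
  x = 7: rhs = 13, matching y values: 8, 9 (2 points).
  x = 8: rhs = 16, matching y values: 4, 13 (2 points).
  x = 9: rhs = 16, matching y values: 4, 13 (2 points).
  x = 10: rhs = 2, matching y values: 6, 11 (2 points).
  x = 11: rhs = 14, matching y values: none (0 points).
  x = 12: rhs = 7, matching y values: none (0 points).
  x = 13: rhs = 4, matching y values: 2, 15 (2 points).
  x = 14: rhs = 11, matching y values: none (0 points).
  x = 15: rhs = 0, matching y values: 0 (1 points).
  x = 16: rhs = 11, matching y values: none (0 points).
Total affine count: 23.
Full point count |E(F_17)| = 23 + 1 = 24.
Hasse bound: |24 − (17+1)| = |6| = 6 ≤ 2√17 ≈ 8.2462 ✓.


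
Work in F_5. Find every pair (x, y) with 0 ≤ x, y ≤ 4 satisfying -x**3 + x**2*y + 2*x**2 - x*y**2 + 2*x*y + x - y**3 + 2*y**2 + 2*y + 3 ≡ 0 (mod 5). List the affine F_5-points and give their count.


Affine F_5-points: {(0, 3), (1, 0), (1, 1), (2, 0), (3, 4), (4, 0)}; count = 6.

For each of the 25 pairs (x, y) ∈ F_5², evaluate f(x, y) mod 5. Record the zeros.
  x = 0: [0↦3, 1↦1, 2↦2, 3↦0, 4↦4]  zeros at y ∈ {3}
  x = 1: [0↦0, 1↦0, 2↦1, 3↦2, 4↦2]  zeros at y ∈ {0, 1}
  x = 2: [0↦0, 1↦4, 2↦2, 3↦3, 4↦1]  zeros at y ∈ {0}
  x = 3: [0↦2, 1↦2, 2↦4, 3↦2, 4↦0]  zeros at y ∈ {4}
  x = 4: [0↦0, 1↦3, 2↦1, 3↦3, 4↦3]  zeros at y ∈ {0}
Collecting zeros: affine points = {(0, 3), (1, 0), (1, 1), (2, 0), (3, 4), (4, 0)}.
Total count |C(F_5)_aff| = 6.


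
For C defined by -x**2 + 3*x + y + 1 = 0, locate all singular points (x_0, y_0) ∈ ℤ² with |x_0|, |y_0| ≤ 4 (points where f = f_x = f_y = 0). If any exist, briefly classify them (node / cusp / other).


No singular points in the scanned grid; C is smooth there.

Compute partial derivatives:
  f_x = 3 - 2*x.
  f_y = 1.
f_y = 1 is a nonzero constant, so f_y never vanishes: no point (x, y) can satisfy f = f_x = f_y = 0. In particular no (x, y) ∈ {−4, ..., 4}² is singular; the curve is smooth.


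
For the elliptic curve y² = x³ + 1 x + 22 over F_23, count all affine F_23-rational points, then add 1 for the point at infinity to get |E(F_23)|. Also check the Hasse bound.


Affine points = {(1, 1), (1, 22), (2, 3), (2, 20), (3, 11), (3, 12), (7, 2), (7, 21), (8, 6), (8, 17), (9, 1), (9, 22), (13, 1), (13, 22), (15, 10), (15, 13), (19, 0), (21, 9), (21, 14)}; affine count = 19; |E(F_23)| = 20.

Discriminant check: Δ ∝ 4a³ + 27b² = 4·1³ + 27·22² = 4·1 + 27·484 ≡ 8 (mod 23). Nonzero ⇒ E is nonsingular.
For each x ∈ F_23, compute rhs = x³ + 1·x + 22 mod 23, then count y ∈ F_23 with y² ≡ rhs.
  x = 0: rhs = 22, matching y values: none (0 points).
  x = 1: rhs = 1, matching y values: 1, 22 (2 points).
  x = 2: rhs = 9, matching y values: 3, 20 (2 points).
  x = 3: rhs = 6, matching y values: 11, 12 (2 points).
  x = 4: rhs = 21, matching y values: none (0 points).
  x = 5: rhs = 14, matching y values: none (0 points).
  x = 6: rhs = 14, matching y values: none (0 points).
  x = 7: rhs = 4, matching y values: 2, 21 (2 points).
  x = 8: rhs = 13, matching y values: 6, 17 (2 points).
  x = 9: rhs = 1, matching y values: 1, 22 (2 points).
  x = 10: rhs = 20, matching y values: none (0 points).
  x = 11: rhs = 7, matching y values: none (0 points).
  x = 12: rhs = 14, matching y values: none (0 points).
  x = 13: rhs = 1, matching y values: 1, 22 (2 points).
  x = 14: rhs = 20, matching y values: none (0 points).
  x = 15: rhs = 8, matching y values: 10, 13 (2 points).
  x = 16: rhs = 17, matching y values: none (0 points).
  x = 17: rhs = 7, matching y values: none (0 points).
  x = 18: rhs = 7, matching y values: none (0 points).
  x = 19: rhs = 0, matching y values: 0 (1 points).
  x = 20: rhs = 15, matching y values: none (0 points).
  x = 21: rhs = 12, matching y values: 9, 14 (2 points).
  x = 22: rhs = 20, matching y values: none (0 points).
Total affine count: 19.
Full point count |E(F_23)| = 19 + 1 = 20.
Hasse bound: |20 − (23+1)| = |-4| = 4 ≤ 2√23 ≈ 9.5917 ✓.


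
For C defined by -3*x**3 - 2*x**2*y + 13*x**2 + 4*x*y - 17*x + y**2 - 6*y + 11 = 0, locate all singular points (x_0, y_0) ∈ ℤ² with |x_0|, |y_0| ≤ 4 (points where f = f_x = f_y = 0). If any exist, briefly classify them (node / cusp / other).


Singular points: {(1, 2)}; classification: cusp.

Compute partial derivatives:
  f_x = -9*x**2 - 4*x*y + 26*x + 4*y - 17.
  f_y = -2*x**2 + 4*x + 2*y - 6.
Scan x_0 ∈ {−4, ..., 4}. For each x_0, f_y(x_0, y) is a polynomial in y; find its integer roots y ∈ {−4, ..., 4}, then test f_x and f at those candidates.
  x = -4: f_y(-4, y) = 2*y - 54; no integer root y with |y| ≤ 4.
  x = -3: f_y(-3, y) = 2*y - 36; no integer root y with |y| ≤ 4.
  x = -2: f_y(-2, y) = 2*y - 22; no integer root y with |y| ≤ 4.
  x = -1: f_y(-1, y) = 2*y - 12; no integer root y with |y| ≤ 4.
  x = 0: f_y(0, y) = 2*y - 6; vanishes at y ∈ {3}. (0, 3): f_x = -5 ≠ 0.
  x = 1: f_y(1, y) = 2*y - 4; vanishes at y ∈ {2}. (1, 2): f_x = 0, f = 0 — SINGULAR.
  x = 2: f_y(2, y) = 2*y - 6; vanishes at y ∈ {3}. (2, 3): f_x = -13 ≠ 0.
  x = 3: f_y(3, y) = 2*y - 12; no integer root y with |y| ≤ 4.
  x = 4: f_y(4, y) = 2*y - 22; no integer root y with |y| ≤ 4.
Only singular point on the grid: (1, 2).
Classify: substitute x = 1 + u, y = 2 + v and expand: f = -3*u**3 - 2*u**2*v + v**2.
No constant or linear terms (consistent with a singular point). Quadratic part: v**2. Cubic part: -3*u**3 - 2*u**2*v.
The quadratic part v**2 is a perfect square, so there is a single (double) tangent line v = 0, i.e. y = 2. Restricting the cubic part to that line (v = 0) leaves -3*u**3 ≠ 0, so f is not divisible by v and the branch is v² ≈ 3*u**3 to lowest order — this is a cusp.
Classification: cusp.


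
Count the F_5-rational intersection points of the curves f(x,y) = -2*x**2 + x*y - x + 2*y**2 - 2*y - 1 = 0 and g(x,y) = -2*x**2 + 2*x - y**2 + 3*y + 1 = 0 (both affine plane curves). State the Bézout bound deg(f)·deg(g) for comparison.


Common zeros: ∅; count = 0; Bézout bound = 4.

deg(f) = 2, deg(g) = 2, so Bézout bound = 4.
Scan x ∈ F_5. For each x, list the y ∈ F_5 with f(x, y) ≡ 0 and those with g(x, y) ≡ 0 (mod 5); the common zeros in that column are the intersection.
  x = 0: f ≡ 0 at y ∈ ∅; g ≡ 0 at y ∈ ∅; common: ∅.
  x = 1: f ≡ 0 at y ∈ ∅; g ≡ 0 at y ∈ ∅; common: ∅.
  x = 2: f ≡ 0 at y ∈ ∅; g ≡ 0 at y ∈ ∅; common: ∅.
  x = 3: f ≡ 0 at y ∈ ∅; g ≡ 0 at y ∈ {4}; common: ∅.
  x = 4: f ≡ 0 at y ∈ {2}; g ≡ 0 at y ∈ ∅; common: ∅.
Collecting: common zeros = ∅, so the count is 0.
Comparison with the Bézout bound: 0 ≤ 4 = deg(f)·deg(g), as expected for curves with no common component (the affine F_5-count falls short of the bound because intersections may lie at infinity, over extension fields, or carry multiplicity).


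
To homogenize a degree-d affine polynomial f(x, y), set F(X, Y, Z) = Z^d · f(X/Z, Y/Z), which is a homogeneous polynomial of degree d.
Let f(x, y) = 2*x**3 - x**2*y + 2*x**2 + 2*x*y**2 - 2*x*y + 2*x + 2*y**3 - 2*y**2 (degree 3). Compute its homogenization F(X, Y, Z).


F(X, Y, Z) = 2*X**3 - X**2*Y + 2*X**2*Z + 2*X*Y**2 - 2*X*Y*Z + 2*X*Z**2 + 2*Y**3 - 2*Y**2*Z

deg(f) = 3.
Substitute x = X/Z, y = Y/Z into f, then multiply by Z^3.
  monomial 2·x^3·y^0 ↦ 2·X^3·Y^0·Z^0.
  monomial -1·x^2·y^1 ↦ -1·X^2·Y^1·Z^0.
  monomial 2·x^2·y^0 ↦ 2·X^2·Y^0·Z^1.
  monomial 2·x^1·y^2 ↦ 2·X^1·Y^2·Z^0.
  monomial -2·x^1·y^1 ↦ -2·X^1·Y^1·Z^1.
  monomial 2·x^1·y^0 ↦ 2·X^1·Y^0·Z^2.
  monomial 2·x^0·y^3 ↦ 2·X^0·Y^3·Z^0.
  monomial -2·x^0·y^2 ↦ -2·X^0·Y^2·Z^1.
Collecting: F(X, Y, Z) = 2*X**3 - X**2*Y + 2*X**2*Z + 2*X*Y**2 - 2*X*Y*Z + 2*X*Z**2 + 2*Y**3 - 2*Y**2*Z.


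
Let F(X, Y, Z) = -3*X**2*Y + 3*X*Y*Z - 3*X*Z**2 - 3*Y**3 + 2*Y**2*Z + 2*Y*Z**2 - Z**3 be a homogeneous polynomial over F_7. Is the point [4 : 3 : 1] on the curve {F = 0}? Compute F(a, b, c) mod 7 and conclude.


F(4,3,1) ≡ 4 (mod 7); P is NOT on the curve.

Evaluate F(4, 3, 1) term-by-term (mod 7).
  -3*X**2*Y ↦ -3·16·3·1 = -144
  3*X*Y*Z ↦ 3·4·3·1 = 36
  -3*X*Z**2 ↦ -3·4·1·1 = -12
  -3*Y**3 ↦ -3·1·27·1 = -81
  2*Y**2*Z ↦ 2·1·9·1 = 18
  2*Y*Z**2 ↦ 2·1·3·1 = 6
  -Z**3 ↦ -1·1·1·1 = -1
Sum: F(4, 3, 1) = (-144) + (36) + (-12) + (-81) + (18) + (6) + (-1) = -178.
Reducing mod 7: -178 ≡ 4 (mod 7).
Since F(a, b, c) ≡ 4 ≠ 0 (mod 7), P does NOT lie on the curve.


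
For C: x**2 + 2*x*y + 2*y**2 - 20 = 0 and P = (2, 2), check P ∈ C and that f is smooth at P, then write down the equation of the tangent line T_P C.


Tangent line at P: 8*x + 12*y - 40 = 0.

Step 1: f(2, 2) = 0, so P lies on C.
Step 2: partial derivatives
  f_x(x, y) = 2*x + 2*y, f_y(x, y) = 2*x + 4*y.
  f_x(P) = 8, f_y(P) = 12 (gradient nonzero, so P is smooth).
Step 3: tangent line at P: 8·(x − 2) + 12·(y − 2) = 0.
Expanding: 8*x + 12*y - 40 = 0.


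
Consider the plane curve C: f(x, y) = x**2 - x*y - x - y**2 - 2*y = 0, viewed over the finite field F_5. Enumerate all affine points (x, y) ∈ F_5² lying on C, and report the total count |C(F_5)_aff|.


Affine F_5-points: {(0, 0), (0, 3), (1, 0), (1, 2), (2, 2), (2, 4), (3, 1), (3, 4), (4, 1), (4, 3)}; count = 10.

For each of the 25 pairs (x, y) ∈ F_5², evaluate f(x, y) mod 5. Record the zeros.
  x = 0: [0↦0, 1↦2, 2↦2, 3↦0, 4↦1]  zeros at y ∈ {0, 3}
  x = 1: [0↦0, 1↦1, 2↦0, 3↦2, 4↦2]  zeros at y ∈ {0, 2}
  x = 2: [0↦2, 1↦2, 2↦0, 3↦1, 4↦0]  zeros at y ∈ {2, 4}
  x = 3: [0↦1, 1↦0, 2↦2, 3↦2, 4↦0]  zeros at y ∈ {1, 4}
  x = 4: [0↦2, 1↦0, 2↦1, 3↦0, 4↦2]  zeros at y ∈ {1, 3}
Collecting zeros: affine points = {(0, 0), (0, 3), (1, 0), (1, 2), (2, 2), (2, 4), (3, 1), (3, 4), (4, 1), (4, 3)}.
Total count |C(F_5)_aff| = 10.


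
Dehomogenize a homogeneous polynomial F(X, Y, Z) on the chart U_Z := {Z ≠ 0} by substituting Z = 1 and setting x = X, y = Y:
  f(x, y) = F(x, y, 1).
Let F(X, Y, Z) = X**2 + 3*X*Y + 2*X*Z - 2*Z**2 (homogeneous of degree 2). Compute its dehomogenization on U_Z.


f(x, y) = x**2 + 3*x*y + 2*x - 2

On U_Z we set Z = 1. Each monomial c·X^i·Y^j·Z^k in F becomes c·x^i·y^j·1^k = c·x^i·y^j.
Substituting Z = 1: F(X, Y, 1) = x**2 + 3*x*y + 2*x - 2.
Note: deg(f) ≤ deg(F) = 2; strict inequality happens when F is divisible by Z (lost terms).


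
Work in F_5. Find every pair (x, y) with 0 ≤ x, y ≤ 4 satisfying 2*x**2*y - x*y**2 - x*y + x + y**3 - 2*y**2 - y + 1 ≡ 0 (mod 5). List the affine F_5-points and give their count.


Affine F_5-points: {(1, 1), (2, 1), (2, 2), (3, 2), (4, 0)}; count = 5.

For each of the 25 pairs (x, y) ∈ F_5², evaluate f(x, y) mod 5. Record the zeros.
  x = 0: [0↦1, 1↦4, 2↦4, 3↦2, 4↦4]  zeros at y ∈ ∅
  x = 1: [0↦2, 1↦0, 2↦3, 3↦2, 4↦3]  zeros at y ∈ {1}
  x = 2: [0↦3, 1↦0, 2↦0, 3↦4, 4↦3]  zeros at y ∈ {1, 2}
  x = 3: [0↦4, 1↦4, 2↦0, 3↦3, 4↦4]  zeros at y ∈ {2}
  x = 4: [0↦0, 1↦2, 2↦3, 3↦4, 4↦1]  zeros at y ∈ {0}
Collecting zeros: affine points = {(1, 1), (2, 1), (2, 2), (3, 2), (4, 0)}.
Total count |C(F_5)_aff| = 5.


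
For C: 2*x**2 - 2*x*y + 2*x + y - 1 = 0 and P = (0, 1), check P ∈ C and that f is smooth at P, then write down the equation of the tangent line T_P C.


Tangent line at P: y - 1 = 0.

Step 1: f(0, 1) = 0, so P lies on C.
Step 2: partial derivatives
  f_x(x, y) = 4*x - 2*y + 2, f_y(x, y) = 1 - 2*x.
  f_x(P) = 0, f_y(P) = 1 (gradient nonzero, so P is smooth).
Step 3: tangent line at P: 0·(x − 0) + 1·(y − 1) = 0.
Expanding: y - 1 = 0.


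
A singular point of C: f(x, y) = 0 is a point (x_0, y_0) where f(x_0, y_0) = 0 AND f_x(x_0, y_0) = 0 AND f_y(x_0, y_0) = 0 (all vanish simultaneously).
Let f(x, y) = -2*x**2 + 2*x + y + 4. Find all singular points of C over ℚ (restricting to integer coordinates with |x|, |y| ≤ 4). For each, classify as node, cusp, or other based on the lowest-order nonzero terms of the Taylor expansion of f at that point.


No singular points in the scanned grid; C is smooth there.

Compute partial derivatives:
  f_x = 2 - 4*x.
  f_y = 1.
f_y = 1 is a nonzero constant, so f_y never vanishes: no point (x, y) can satisfy f = f_x = f_y = 0. In particular no (x, y) ∈ {−4, ..., 4}² is singular; the curve is smooth.


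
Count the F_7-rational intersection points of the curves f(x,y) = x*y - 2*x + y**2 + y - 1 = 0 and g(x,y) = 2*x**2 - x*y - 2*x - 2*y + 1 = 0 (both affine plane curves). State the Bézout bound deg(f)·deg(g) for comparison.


Common zeros: ∅; count = 0; Bézout bound = 4.

deg(f) = 2, deg(g) = 2, so Bézout bound = 4.
Scan x ∈ F_7. For each x, list the y ∈ F_7 with f(x, y) ≡ 0 and those with g(x, y) ≡ 0 (mod 7); the common zeros in that column are the intersection.
  x = 0: f ≡ 0 at y ∈ ∅; g ≡ 0 at y ∈ {4}; common: ∅.
  x = 1: f ≡ 0 at y ∈ {1, 4}; g ≡ 0 at y ∈ {5}; common: ∅.
  x = 2: f ≡ 0 at y ∈ {5, 6}; g ≡ 0 at y ∈ {3}; common: ∅.
  x = 3: f ≡ 0 at y ∈ {0, 3}; g ≡ 0 at y ∈ {4}; common: ∅.
  x = 4: f ≡ 0 at y ∈ ∅; g ≡ 0 at y ∈ {3}; common: ∅.
  x = 5: f ≡ 0 at y ∈ ∅; g ≡ 0 at y ∈ ∅; common: ∅.
  x = 6: f ≡ 0 at y ∈ ∅; g ≡ 0 at y ∈ {5}; common: ∅.
Collecting: common zeros = ∅, so the count is 0.
Comparison with the Bézout bound: 0 ≤ 4 = deg(f)·deg(g), as expected for curves with no common component (the affine F_7-count falls short of the bound because intersections may lie at infinity, over extension fields, or carry multiplicity).


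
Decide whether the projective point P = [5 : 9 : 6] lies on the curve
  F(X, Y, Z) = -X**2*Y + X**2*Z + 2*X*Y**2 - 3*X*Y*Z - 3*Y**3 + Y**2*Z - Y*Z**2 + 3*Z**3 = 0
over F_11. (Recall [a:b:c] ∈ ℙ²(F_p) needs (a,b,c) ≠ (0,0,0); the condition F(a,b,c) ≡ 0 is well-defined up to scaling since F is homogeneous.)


F(5,9,6) ≡ 0 (mod 11); P is on the curve.

Evaluate F(5, 9, 6) term-by-term (mod 11).
  -X**2*Y ↦ -1·25·9·1 = -225
  X**2*Z ↦ 1·25·1·6 = 150
  2*X*Y**2 ↦ 2·5·81·1 = 810
  -3*X*Y*Z ↦ -3·5·9·6 = -810
  -3*Y**3 ↦ -3·1·729·1 = -2187
  Y**2*Z ↦ 1·1·81·6 = 486
  -Y*Z**2 ↦ -1·1·9·36 = -324
  3*Z**3 ↦ 3·1·1·216 = 648
Sum: F(5, 9, 6) = (-225) + (150) + (810) + (-810) + (-2187) + (486) + (-324) + (648) = -1452.
Reducing mod 11: -1452 ≡ 0 (mod 11).
Since F(a, b, c) ≡ 0 (mod 11), P lies on the curve.


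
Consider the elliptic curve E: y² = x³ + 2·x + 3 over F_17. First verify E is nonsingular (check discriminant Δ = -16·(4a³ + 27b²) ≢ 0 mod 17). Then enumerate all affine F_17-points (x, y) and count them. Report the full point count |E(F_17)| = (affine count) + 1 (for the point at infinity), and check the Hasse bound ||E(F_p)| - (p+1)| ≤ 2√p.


Affine points = {(2, 7), (2, 10), (3, 6), (3, 11), (5, 6), (5, 11), (8, 2), (8, 15), (9, 6), (9, 11), (11, 8), (11, 9), (12, 2), (12, 15), (13, 4), (13, 13), (14, 2), (14, 15), (15, 5), (15, 12), (16, 0)}; affine count = 21; |E(F_17)| = 22.

Discriminant check: Δ ∝ 4a³ + 27b² = 4·2³ + 27·3² = 4·8 + 27·9 ≡ 3 (mod 17). Nonzero ⇒ E is nonsingular.
For each x ∈ F_17, compute rhs = x³ + 2·x + 3 mod 17, then count y ∈ F_17 with y² ≡ rhs.
  x = 0: rhs = 3, matching y values: none (0 points).
  x = 1: rhs = 6, matching y values: none (0 points).
  x = 2: rhs = 15, matching y values: 7, 10 (2 points).
  x = 3: rhs = 2, matching y values: 6, 11 (2 points).
  x = 4: rhs = 7, matching y values: none (0 points).
  x = 5: rhs = 2, matching y values: 6, 11 (2 points).
  x = 6: rhs = 10, matching y values: none (0 points).
  x = 7: rhs = 3, matching y values: none (0 points).
  x = 8: rhs = 4, matching y values: 2, 15 (2 points).
  x = 9: rhs = 2, matching y values: 6, 11 (2 points).
  x = 10: rhs = 3, matching y values: none (0 points).
  x = 11: rhs = 13, matching y values: 8, 9 (2 points).
  x = 12: rhs = 4, matching y values: 2, 15 (2 points).
  x = 13: rhs = 16, matching y values: 4, 13 (2 points).
  x = 14: rhs = 4, matching y values: 2, 15 (2 points).
  x = 15: rhs = 8, matching y values: 5, 12 (2 points).
  x = 16: rhs = 0, matching y values: 0 (1 points).
Total affine count: 21.
Full point count |E(F_17)| = 21 + 1 = 22.
Hasse bound: |22 − (17+1)| = |4| = 4 ≤ 2√17 ≈ 8.2462 ✓.


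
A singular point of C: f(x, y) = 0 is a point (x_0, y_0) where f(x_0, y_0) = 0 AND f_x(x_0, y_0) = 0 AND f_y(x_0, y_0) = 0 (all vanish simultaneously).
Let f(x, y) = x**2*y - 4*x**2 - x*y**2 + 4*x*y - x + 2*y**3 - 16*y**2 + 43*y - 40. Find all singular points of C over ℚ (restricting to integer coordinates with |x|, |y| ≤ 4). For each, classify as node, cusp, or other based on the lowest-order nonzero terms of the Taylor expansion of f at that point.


Singular points: {(1, 3)}; classification: node.

Compute partial derivatives:
  f_x = 2*x*y - 8*x - y**2 + 4*y - 1.
  f_y = x**2 - 2*x*y + 4*x + 6*y**2 - 32*y + 43.
Scan x_0 ∈ {−4, ..., 4}. For each x_0, f_y(x_0, y) is a polynomial in y; find its integer roots y ∈ {−4, ..., 4}, then test f_x and f at those candidates.
  x = -4: f_y(-4, y) = 6*y**2 - 24*y + 43; no integer root y with |y| ≤ 4.
  x = -3: f_y(-3, y) = 6*y**2 - 26*y + 40; no integer root y with |y| ≤ 4.
  x = -2: f_y(-2, y) = 6*y**2 - 28*y + 39; no integer root y with |y| ≤ 4.
  x = -1: f_y(-1, y) = 6*y**2 - 30*y + 40; no integer root y with |y| ≤ 4.
  x = 0: f_y(0, y) = 6*y**2 - 32*y + 43; no integer root y with |y| ≤ 4.
  x = 1: f_y(1, y) = 6*y**2 - 34*y + 48; vanishes at y ∈ {3}. (1, 3): f_x = 0, f = 0 — SINGULAR.
  x = 2: f_y(2, y) = 6*y**2 - 36*y + 55; no integer root y with |y| ≤ 4.
  x = 3: f_y(3, y) = 6*y**2 - 38*y + 64; no integer root y with |y| ≤ 4.
  x = 4: f_y(4, y) = 6*y**2 - 40*y + 75; no integer root y with |y| ≤ 4.
Only singular point on the grid: (1, 3).
Classify: substitute x = 1 + u, y = 3 + v and expand: f = u**2*v - u**2 - u*v**2 + 2*v**3 + v**2.
No constant or linear terms (consistent with a singular point). Quadratic part: -u**2 + v**2. Cubic part: u**2*v - u*v**2 + 2*v**3.
The quadratic part v**2 - u**2 = (v − u)(v + u) splits into two distinct linear factors, so there are two distinct tangent lines y − 3 = ±(x − 1) — this is a node (ordinary double point).
Classification: node.


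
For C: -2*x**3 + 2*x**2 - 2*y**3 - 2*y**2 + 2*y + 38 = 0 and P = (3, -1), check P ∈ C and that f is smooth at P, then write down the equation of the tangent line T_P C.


Tangent line at P: 126 - 42*x = 0.

Step 1: f(3, -1) = 0, so P lies on C.
Step 2: partial derivatives
  f_x(x, y) = -6*x**2 + 4*x, f_y(x, y) = -6*y**2 - 4*y + 2.
  f_x(P) = -42, f_y(P) = 0 (gradient nonzero, so P is smooth).
Step 3: tangent line at P: -42·(x − 3) + 0·(y − -1) = 0.
Expanding: 126 - 42*x = 0.


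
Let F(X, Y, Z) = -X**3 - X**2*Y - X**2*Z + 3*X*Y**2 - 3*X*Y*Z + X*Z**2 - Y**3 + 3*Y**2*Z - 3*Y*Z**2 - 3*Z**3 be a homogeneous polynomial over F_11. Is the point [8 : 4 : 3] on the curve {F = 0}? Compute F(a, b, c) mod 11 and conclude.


F(8,4,3) ≡ 1 (mod 11); P is NOT on the curve.

Evaluate F(8, 4, 3) term-by-term (mod 11).
  -X**3 ↦ -1·512·1·1 = -512
  -X**2*Y ↦ -1·64·4·1 = -256
  -X**2*Z ↦ -1·64·1·3 = -192
  3*X*Y**2 ↦ 3·8·16·1 = 384
  -3*X*Y*Z ↦ -3·8·4·3 = -288
  X*Z**2 ↦ 1·8·1·9 = 72
  -Y**3 ↦ -1·1·64·1 = -64
  3*Y**2*Z ↦ 3·1·16·3 = 144
  -3*Y*Z**2 ↦ -3·1·4·9 = -108
  -3*Z**3 ↦ -3·1·1·27 = -81
Sum: F(8, 4, 3) = (-512) + (-256) + (-192) + (384) + (-288) + (72) + (-64) + (144) + (-108) + (-81) = -901.
Reducing mod 11: -901 ≡ 1 (mod 11).
Since F(a, b, c) ≡ 1 ≠ 0 (mod 11), P does NOT lie on the curve.


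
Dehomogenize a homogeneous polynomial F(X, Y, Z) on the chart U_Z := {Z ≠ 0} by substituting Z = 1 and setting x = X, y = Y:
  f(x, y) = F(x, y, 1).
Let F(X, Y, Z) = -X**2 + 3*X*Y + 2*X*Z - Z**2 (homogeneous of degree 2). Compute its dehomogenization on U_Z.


f(x, y) = -x**2 + 3*x*y + 2*x - 1

On U_Z we set Z = 1. Each monomial c·X^i·Y^j·Z^k in F becomes c·x^i·y^j·1^k = c·x^i·y^j.
Substituting Z = 1: F(X, Y, 1) = -x**2 + 3*x*y + 2*x - 1.
Note: deg(f) ≤ deg(F) = 2; strict inequality happens when F is divisible by Z (lost terms).


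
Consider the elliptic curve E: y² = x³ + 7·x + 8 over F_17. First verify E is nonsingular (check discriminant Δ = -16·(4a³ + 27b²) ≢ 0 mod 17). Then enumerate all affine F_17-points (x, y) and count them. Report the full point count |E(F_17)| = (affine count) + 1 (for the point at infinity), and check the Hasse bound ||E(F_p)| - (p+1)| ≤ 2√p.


Affine points = {(0, 5), (0, 12), (1, 4), (1, 13), (2, 8), (2, 9), (4, 7), (4, 10), (5, 7), (5, 10), (7, 3), (7, 14), (8, 7), (8, 10), (9, 1), (9, 16), (12, 1), (12, 16), (13, 1), (13, 16), (16, 0)}; affine count = 21; |E(F_17)| = 22.

Discriminant check: Δ ∝ 4a³ + 27b² = 4·7³ + 27·8² = 4·343 + 27·64 ≡ 6 (mod 17). Nonzero ⇒ E is nonsingular.
For each x ∈ F_17, compute rhs = x³ + 7·x + 8 mod 17, then count y ∈ F_17 with y² ≡ rhs.
  x = 0: rhs = 8, matching y values: 5, 12 (2 points).
  x = 1: rhs = 16, matching y values: 4, 13 (2 points).
  x = 2: rhs = 13, matching y values: 8, 9 (2 points).
  x = 3: rhs = 5, matching y values: none (0 points).
  x = 4: rhs = 15, matching y values: 7, 10 (2 points).
  x = 5: rhs = 15, matching y values: 7, 10 (2 points).
  x = 6: rhs = 11, matching y values: none (0 points).
  x = 7: rhs = 9, matching y values: 3, 14 (2 points).
  x = 8: rhs = 15, matching y values: 7, 10 (2 points).
  x = 9: rhs = 1, matching y values: 1, 16 (2 points).
  x = 10: rhs = 7, matching y values: none (0 points).
  x = 11: rhs = 5, matching y values: none (0 points).
  x = 12: rhs = 1, matching y values: 1, 16 (2 points).
  x = 13: rhs = 1, matching y values: 1, 16 (2 points).
  x = 14: rhs = 11, matching y values: none (0 points).
  x = 15: rhs = 3, matching y values: none (0 points).
  x = 16: rhs = 0, matching y values: 0 (1 points).
Total affine count: 21.
Full point count |E(F_17)| = 21 + 1 = 22.
Hasse bound: |22 − (17+1)| = |4| = 4 ≤ 2√17 ≈ 8.2462 ✓.


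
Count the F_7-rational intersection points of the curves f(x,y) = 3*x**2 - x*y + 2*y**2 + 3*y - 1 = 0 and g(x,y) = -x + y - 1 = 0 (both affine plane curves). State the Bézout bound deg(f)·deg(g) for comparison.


Common zeros: {(1, 2)}; count = 1; Bézout bound = 2.

deg(f) = 2, deg(g) = 1, so Bézout bound = 2.
Scan x ∈ F_7. For each x, list the y ∈ F_7 with f(x, y) ≡ 0 and those with g(x, y) ≡ 0 (mod 7); the common zeros in that column are the intersection.
  x = 0: f ≡ 0 at y ∈ ∅; g ≡ 0 at y ∈ {1}; common: ∅.
  x = 1: f ≡ 0 at y ∈ {2, 4}; g ≡ 0 at y ∈ {2}; common: {2}.
  x = 2: f ≡ 0 at y ∈ {1, 2}; g ≡ 0 at y ∈ {3}; common: ∅.
  x = 3: f ≡ 0 at y ∈ {1, 6}; g ≡ 0 at y ∈ {4}; common: ∅.
  x = 4: f ≡ 0 at y ∈ ∅; g ≡ 0 at y ∈ {5}; common: ∅.
  x = 5: f ≡ 0 at y ∈ {4}; g ≡ 0 at y ∈ {6}; common: ∅.
  x = 6: f ≡ 0 at y ∈ {6}; g ≡ 0 at y ∈ {0}; common: ∅.
Collecting: common zeros = {(1, 2)}, so the count is 1.
Comparison with the Bézout bound: 1 ≤ 2 = deg(f)·deg(g), as expected for curves with no common component (the affine F_7-count falls short of the bound because intersections may lie at infinity, over extension fields, or carry multiplicity).


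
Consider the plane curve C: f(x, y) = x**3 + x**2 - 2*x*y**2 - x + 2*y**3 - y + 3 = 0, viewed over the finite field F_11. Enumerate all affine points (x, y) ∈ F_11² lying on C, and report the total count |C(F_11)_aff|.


Affine F_11-points: {(0, 6), (0, 7), (0, 9), (2, 2), (3, 3), (4, 8), (4, 9), (5, 5), (6, 9), (9, 3), (10, 7)}; count = 11.

For each of the 121 pairs (x, y) ∈ F_11², evaluate f(x, y) mod 11. Record the zeros.
  x = 0: [0↦3, 1↦4, 2↦6, 3↦10, 4↦6, 5↦6, 6↦0, 7↦0, 8↦7, 9↦0, 10↦2]  zeros at y ∈ {6, 7, 9}
  x = 1: [0↦4, 1↦3, 2↦10, 3↦4, 4↦8, 5↦1, 6↦6, 7↦2, 8↦1, 9↦4, 10↦1]  zeros at y ∈ ∅
  x = 2: [0↦2, 1↦10, 2↦0, 3↦6, 4↦7, 5↦4, 6↦9, 7↦1, 8↦3, 9↦5, 10↦8]  zeros at y ∈ {2}
  x = 3: [0↦3, 1↦9, 2↦4, 3↦0, 4↦9, 5↦10, 6↦4, 7↦3, 8↦8, 9↦9, 10↦7]  zeros at y ∈ {3}
  x = 4: [0↦2, 1↦6, 2↦6, 3↦3, 4↦9, 5↦3, 6↦8, 7↦3, 8↦0, 9↦0, 10↦4]  zeros at y ∈ {8, 9}
  x = 5: [0↦5, 1↦7, 2↦1, 3↦10, 4↦2, 5↦0, 6↦5, 7↦7, 8↦7, 9↦6, 10↦5]  zeros at y ∈ {5}
  x = 6: [0↦7, 1↦7, 2↦6, 3↦5, 4↦5, 5↦7, 6↦1, 7↦10, 8↦2, 9↦0, 10↦5]  zeros at y ∈ {9}
  x = 7: [0↦3, 1↦1, 2↦5, 3↦5, 4↦2, 5↦8, 6↦2, 7↦7, 8↦2, 9↦10, 10↦10]  zeros at y ∈ ∅
  x = 8: [0↦10, 1↦6, 2↦4, 3↦5, 4↦10, 5↦9, 6↦3, 7↦4, 8↦2, 9↦9, 10↦4]  zeros at y ∈ ∅
  x = 9: [0↦1, 1↦6, 2↦9, 3↦0, 4↦2, 5↦5, 6↦10, 7↦7, 8↦8, 9↦3, 10↦4]  zeros at y ∈ {3}
  x = 10: [0↦4, 1↦7, 2↦4, 3↦7, 4↦6, 5↦2, 6↦7, 7↦0, 8↦4, 9↦9, 10↦5]  zeros at y ∈ {7}
Collecting zeros: affine points = {(0, 6), (0, 7), (0, 9), (2, 2), (3, 3), (4, 8), (4, 9), (5, 5), (6, 9), (9, 3), (10, 7)}.
Total count |C(F_11)_aff| = 11.


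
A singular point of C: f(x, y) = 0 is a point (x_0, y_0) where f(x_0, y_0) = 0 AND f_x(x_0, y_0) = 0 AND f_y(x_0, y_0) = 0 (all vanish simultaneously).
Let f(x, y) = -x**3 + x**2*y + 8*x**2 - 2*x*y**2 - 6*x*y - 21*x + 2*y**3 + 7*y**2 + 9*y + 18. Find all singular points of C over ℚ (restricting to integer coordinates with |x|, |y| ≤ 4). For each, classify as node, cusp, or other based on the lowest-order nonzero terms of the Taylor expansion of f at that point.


Singular points: {(3, 0)}; classification: node.

Compute partial derivatives:
  f_x = -3*x**2 + 2*x*y + 16*x - 2*y**2 - 6*y - 21.
  f_y = x**2 - 4*x*y - 6*x + 6*y**2 + 14*y + 9.
Scan x_0 ∈ {−4, ..., 4}. For each x_0, f_y(x_0, y) is a polynomial in y; find its integer roots y ∈ {−4, ..., 4}, then test f_x and f at those candidates.
  x = -4: f_y(-4, y) = 6*y**2 + 30*y + 49; no integer root y with |y| ≤ 4.
  x = -3: f_y(-3, y) = 6*y**2 + 26*y + 36; no integer root y with |y| ≤ 4.
  x = -2: f_y(-2, y) = 6*y**2 + 22*y + 25; no integer root y with |y| ≤ 4.
  x = -1: f_y(-1, y) = 6*y**2 + 18*y + 16; no integer root y with |y| ≤ 4.
  x = 0: f_y(0, y) = 6*y**2 + 14*y + 9; no integer root y with |y| ≤ 4.
  x = 1: f_y(1, y) = 6*y**2 + 10*y + 4; vanishes at y ∈ {-1}. (1, -1): f_x = -6 ≠ 0.
  x = 2: f_y(2, y) = 6*y**2 + 6*y + 1; no integer root y with |y| ≤ 4.
  x = 3: f_y(3, y) = 6*y**2 + 2*y; vanishes at y ∈ {0}. (3, 0): f_x = 0, f = 0 — SINGULAR.
  x = 4: f_y(4, y) = 6*y**2 - 2*y + 1; no integer root y with |y| ≤ 4.
Only singular point on the grid: (3, 0).
Classify: substitute x = 3 + u, y = 0 + v and expand: f = -u**3 + u**2*v - u**2 - 2*u*v**2 + 2*v**3 + v**2.
No constant or linear terms (consistent with a singular point). Quadratic part: -u**2 + v**2. Cubic part: -u**3 + u**2*v - 2*u*v**2 + 2*v**3.
The quadratic part v**2 - u**2 = (v − u)(v + u) splits into two distinct linear factors, so there are two distinct tangent lines y − 0 = ±(x − 3) — this is a node (ordinary double point).
Classification: node.


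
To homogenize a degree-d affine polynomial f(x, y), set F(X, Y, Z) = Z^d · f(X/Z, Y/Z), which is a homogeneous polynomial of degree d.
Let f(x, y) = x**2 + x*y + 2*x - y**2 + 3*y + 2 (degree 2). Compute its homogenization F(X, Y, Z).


F(X, Y, Z) = X**2 + X*Y + 2*X*Z - Y**2 + 3*Y*Z + 2*Z**2

deg(f) = 2.
Substitute x = X/Z, y = Y/Z into f, then multiply by Z^2.
  monomial 1·x^2·y^0 ↦ 1·X^2·Y^0·Z^0.
  monomial 1·x^1·y^1 ↦ 1·X^1·Y^1·Z^0.
  monomial 2·x^1·y^0 ↦ 2·X^1·Y^0·Z^1.
  monomial -1·x^0·y^2 ↦ -1·X^0·Y^2·Z^0.
  monomial 3·x^0·y^1 ↦ 3·X^0·Y^1·Z^1.
  monomial 2·x^0·y^0 ↦ 2·X^0·Y^0·Z^2.
Collecting: F(X, Y, Z) = X**2 + X*Y + 2*X*Z - Y**2 + 3*Y*Z + 2*Z**2.


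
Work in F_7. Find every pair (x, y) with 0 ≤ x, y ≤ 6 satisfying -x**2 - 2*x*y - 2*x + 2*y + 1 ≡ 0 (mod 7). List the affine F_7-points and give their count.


Affine F_7-points: {(0, 3), (2, 0), (3, 0), (4, 2), (5, 1), (6, 3)}; count = 6.

For each of the 49 pairs (x, y) ∈ F_7², evaluate f(x, y) mod 7. Record the zeros.
  x = 0: [0↦1, 1↦3, 2↦5, 3↦0, 4↦2, 5↦4, 6↦6]  zeros at y ∈ {3}
  x = 1: [0↦5, 1↦5, 2↦5, 3↦5, 4↦5, 5↦5, 6↦5]  zeros at y ∈ ∅
  x = 2: [0↦0, 1↦5, 2↦3, 3↦1, 4↦6, 5↦4, 6↦2]  zeros at y ∈ {0}
  x = 3: [0↦0, 1↦3, 2↦6, 3↦2, 4↦5, 5↦1, 6↦4]  zeros at y ∈ {0}
  x = 4: [0↦5, 1↦6, 2↦0, 3↦1, 4↦2, 5↦3, 6↦4]  zeros at y ∈ {2}
  x = 5: [0↦1, 1↦0, 2↦6, 3↦5, 4↦4, 5↦3, 6↦2]  zeros at y ∈ {1}
  x = 6: [0↦2, 1↦6, 2↦3, 3↦0, 4↦4, 5↦1, 6↦5]  zeros at y ∈ {3}
Collecting zeros: affine points = {(0, 3), (2, 0), (3, 0), (4, 2), (5, 1), (6, 3)}.
Total count |C(F_7)_aff| = 6.


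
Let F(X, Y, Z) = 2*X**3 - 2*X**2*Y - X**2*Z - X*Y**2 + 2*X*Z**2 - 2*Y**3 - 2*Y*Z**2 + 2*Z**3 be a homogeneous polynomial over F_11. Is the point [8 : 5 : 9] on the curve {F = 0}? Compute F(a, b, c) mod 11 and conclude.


F(8,5,9) ≡ 4 (mod 11); P is NOT on the curve.

Evaluate F(8, 5, 9) term-by-term (mod 11).
  2*X**3 ↦ 2·512·1·1 = 1024
  -2*X**2*Y ↦ -2·64·5·1 = -640
  -X**2*Z ↦ -1·64·1·9 = -576
  -X*Y**2 ↦ -1·8·25·1 = -200
  2*X*Z**2 ↦ 2·8·1·81 = 1296
  -2*Y**3 ↦ -2·1·125·1 = -250
  -2*Y*Z**2 ↦ -2·1·5·81 = -810
  2*Z**3 ↦ 2·1·1·729 = 1458
Sum: F(8, 5, 9) = (1024) + (-640) + (-576) + (-200) + (1296) + (-250) + (-810) + (1458) = 1302.
Reducing mod 11: 1302 ≡ 4 (mod 11).
Since F(a, b, c) ≡ 4 ≠ 0 (mod 11), P does NOT lie on the curve.


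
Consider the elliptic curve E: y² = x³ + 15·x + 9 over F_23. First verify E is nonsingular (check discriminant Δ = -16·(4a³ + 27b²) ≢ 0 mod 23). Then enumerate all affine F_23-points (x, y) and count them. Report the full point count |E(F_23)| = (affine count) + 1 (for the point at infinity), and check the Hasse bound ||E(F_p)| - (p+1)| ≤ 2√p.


Affine points = {(0, 3), (0, 20), (1, 5), (1, 18), (2, 1), (2, 22), (3, 9), (3, 14), (4, 8), (4, 15), (5, 5), (5, 18), (6, 4), (6, 19), (10, 3), (10, 20), (12, 10), (12, 13), (13, 3), (13, 20), (17, 5), (17, 18), (18, 4), (18, 19), (19, 0), (20, 11), (20, 12), (22, 4), (22, 19)}; affine count = 29; |E(F_23)| = 30.

Discriminant check: Δ ∝ 4a³ + 27b² = 4·15³ + 27·9² = 4·3375 + 27·81 ≡ 1 (mod 23). Nonzero ⇒ E is nonsingular.
For each x ∈ F_23, compute rhs = x³ + 15·x + 9 mod 23, then count y ∈ F_23 with y² ≡ rhs.
  x = 0: rhs = 9, matching y values: 3, 20 (2 points).
  x = 1: rhs = 2, matching y values: 5, 18 (2 points).
  x = 2: rhs = 1, matching y values: 1, 22 (2 points).
  x = 3: rhs = 12, matching y values: 9, 14 (2 points).
  x = 4: rhs = 18, matching y values: 8, 15 (2 points).
  x = 5: rhs = 2, matching y values: 5, 18 (2 points).
  x = 6: rhs = 16, matching y values: 4, 19 (2 points).
  x = 7: rhs = 20, matching y values: none (0 points).
  x = 8: rhs = 20, matching y values: none (0 points).
  x = 9: rhs = 22, matching y values: none (0 points).
  x = 10: rhs = 9, matching y values: 3, 20 (2 points).
  x = 11: rhs = 10, matching y values: none (0 points).
  x = 12: rhs = 8, matching y values: 10, 13 (2 points).
  x = 13: rhs = 9, matching y values: 3, 20 (2 points).
  x = 14: rhs = 19, matching y values: none (0 points).
  x = 15: rhs = 21, matching y values: none (0 points).
  x = 16: rhs = 21, matching y values: none (0 points).
  x = 17: rhs = 2, matching y values: 5, 18 (2 points).
  x = 18: rhs = 16, matching y values: 4, 19 (2 points).
  x = 19: rhs = 0, matching y values: 0 (1 points).
  x = 20: rhs = 6, matching y values: 11, 12 (2 points).
  x = 21: rhs = 17, matching y values: none (0 points).
  x = 22: rhs = 16, matching y values: 4, 19 (2 points).
Total affine count: 29.
Full point count |E(F_23)| = 29 + 1 = 30.
Hasse bound: |30 − (23+1)| = |6| = 6 ≤ 2√23 ≈ 9.5917 ✓.


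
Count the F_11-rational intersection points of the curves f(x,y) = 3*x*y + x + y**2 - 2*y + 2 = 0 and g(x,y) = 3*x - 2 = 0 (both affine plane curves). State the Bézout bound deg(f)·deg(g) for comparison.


Common zeros: {(8, 1), (8, 10)}; count = 2; Bézout bound = 2.

deg(f) = 2, deg(g) = 1, so Bézout bound = 2.
Scan x ∈ F_11. For each x, list the y ∈ F_11 with f(x, y) ≡ 0 and those with g(x, y) ≡ 0 (mod 11); the common zeros in that column are the intersection.
  x = 0: f ≡ 0 at y ∈ ∅; g ≡ 0 at y ∈ ∅; common: ∅.
  x = 1: f ≡ 0 at y ∈ {5}; g ≡ 0 at y ∈ ∅; common: ∅.
  x = 2: f ≡ 0 at y ∈ {9}; g ≡ 0 at y ∈ ∅; common: ∅.
  x = 3: f ≡ 0 at y ∈ ∅; g ≡ 0 at y ∈ ∅; common: ∅.
  x = 4: f ≡ 0 at y ∈ ∅; g ≡ 0 at y ∈ ∅; common: ∅.
  x = 5: f ≡ 0 at y ∈ {3, 6}; g ≡ 0 at y ∈ ∅; common: ∅.
  x = 6: f ≡ 0 at y ∈ {2, 4}; g ≡ 0 at y ∈ ∅; common: ∅.
  x = 7: f ≡ 0 at y ∈ ∅; g ≡ 0 at y ∈ ∅; common: ∅.
  x = 8: f ≡ 0 at y ∈ {1, 10}; g ≡ 0 at y ∈ {0, 1, 2, 3, 4, 5, 6, 7, 8, 9, 10}; common: {1, 10}.
  x = 9: f ≡ 0 at y ∈ {0, 8}; g ≡ 0 at y ∈ ∅; common: ∅.
  x = 10: f ≡ 0 at y ∈ ∅; g ≡ 0 at y ∈ ∅; common: ∅.
Collecting: common zeros = {(8, 1), (8, 10)}, so the count is 2.
Comparison with the Bézout bound: 2 ≤ 2 = deg(f)·deg(g), as expected for curves with no common component (the bound is attained).


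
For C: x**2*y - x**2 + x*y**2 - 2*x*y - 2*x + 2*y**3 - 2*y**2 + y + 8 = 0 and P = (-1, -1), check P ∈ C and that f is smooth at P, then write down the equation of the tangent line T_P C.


Tangent line at P: 5*x + 16*y + 21 = 0.

Step 1: f(-1, -1) = 0, so P lies on C.
Step 2: partial derivatives
  f_x(x, y) = 2*x*y - 2*x + y**2 - 2*y - 2, f_y(x, y) = x**2 + 2*x*y - 2*x + 6*y**2 - 4*y + 1.
  f_x(P) = 5, f_y(P) = 16 (gradient nonzero, so P is smooth).
Step 3: tangent line at P: 5·(x − -1) + 16·(y − -1) = 0.
Expanding: 5*x + 16*y + 21 = 0.


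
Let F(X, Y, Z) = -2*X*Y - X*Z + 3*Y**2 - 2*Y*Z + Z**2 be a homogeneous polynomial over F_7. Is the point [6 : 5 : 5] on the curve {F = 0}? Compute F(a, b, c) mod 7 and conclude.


F(6,5,5) ≡ 2 (mod 7); P is NOT on the curve.

Evaluate F(6, 5, 5) term-by-term (mod 7).
  -2*X*Y ↦ -2·6·5·1 = -60
  -X*Z ↦ -1·6·1·5 = -30
  3*Y**2 ↦ 3·1·25·1 = 75
  -2*Y*Z ↦ -2·1·5·5 = -50
  Z**2 ↦ 1·1·1·25 = 25
Sum: F(6, 5, 5) = (-60) + (-30) + (75) + (-50) + (25) = -40.
Reducing mod 7: -40 ≡ 2 (mod 7).
Since F(a, b, c) ≡ 2 ≠ 0 (mod 7), P does NOT lie on the curve.


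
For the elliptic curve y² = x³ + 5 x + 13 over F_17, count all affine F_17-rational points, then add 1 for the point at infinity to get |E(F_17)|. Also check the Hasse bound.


Affine points = {(0, 8), (0, 9), (1, 6), (1, 11), (3, 2), (3, 15), (6, 2), (6, 15), (7, 0), (8, 2), (8, 15), (10, 3), (10, 14), (12, 4), (12, 13)}; affine count = 15; |E(F_17)| = 16.

Discriminant check: Δ ∝ 4a³ + 27b² = 4·5³ + 27·13² = 4·125 + 27·169 ≡ 14 (mod 17). Nonzero ⇒ E is nonsingular.
For each x ∈ F_17, compute rhs = x³ + 5·x + 13 mod 17, then count y ∈ F_17 with y² ≡ rhs.
  x = 0: rhs = 13, matching y values: 8, 9 (2 points).
  x = 1: rhs = 2, matching y values: 6, 11 (2 points).
  x = 2: rhs = 14, matching y values: none (0 points).
  x = 3: rhs = 4, matching y values: 2, 15 (2 points).
  x = 4: rhs = 12, matching y values: none (0 points).
  x = 5: rhs = 10, matching y values: none (0 points).
  x = 6: rhs = 4, matching y values: 2, 15 (2 points).
  x = 7: rhs = 0, matching y values: 0 (1 points).
  x = 8: rhs = 4, matching y values: 2, 15 (2 points).
  x = 9: rhs = 5, matching y values: none (0 points).
  x = 10: rhs = 9, matching y values: 3, 14 (2 points).
  x = 11: rhs = 5, matching y values: none (0 points).
  x = 12: rhs = 16, matching y values: 4, 13 (2 points).
  x = 13: rhs = 14, matching y values: none (0 points).
  x = 14: rhs = 5, matching y values: none (0 points).
  x = 15: rhs = 12, matching y values: none (0 points).
  x = 16: rhs = 7, matching y values: none (0 points).
Total affine count: 15.
Full point count |E(F_17)| = 15 + 1 = 16.
Hasse bound: |16 − (17+1)| = |-2| = 2 ≤ 2√17 ≈ 8.2462 ✓.
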